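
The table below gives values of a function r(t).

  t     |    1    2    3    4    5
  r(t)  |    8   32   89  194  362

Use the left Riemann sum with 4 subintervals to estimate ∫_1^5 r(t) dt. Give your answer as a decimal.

Δt = 1.
Sum = 1·[8 + 32 + 89 + 194] = 323.

323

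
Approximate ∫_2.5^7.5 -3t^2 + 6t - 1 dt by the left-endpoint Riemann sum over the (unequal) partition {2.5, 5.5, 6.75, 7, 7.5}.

-164.984375

Subinterval widths: 3, 1.25, 0.25, 0.5.
Left endpoints: 2.5, 5.5, 6.75, 7.
f(2.5) = -4.75, f(5.5) = -58.75, f(6.75) = -97.1875, f(7) = -106.
Sum = Σ Δt_i · f(t_i).
Sum = -164.984375.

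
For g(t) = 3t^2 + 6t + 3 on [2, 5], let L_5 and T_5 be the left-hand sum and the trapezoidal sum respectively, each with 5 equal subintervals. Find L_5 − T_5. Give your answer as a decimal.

L_5 = 165.24.
T_5 = 189.54.
L_5 − T_5 = -24.3.

-24.3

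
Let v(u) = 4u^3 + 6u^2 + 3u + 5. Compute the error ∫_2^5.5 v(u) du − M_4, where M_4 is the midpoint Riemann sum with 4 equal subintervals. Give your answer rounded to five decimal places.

Exact integral: ∫_2^5.5 v(u) du = 1272.6875.
M_4 ≈ 1261.2988281.
Error ≈ 1272.6875 − 1261.2988281 ≈ 11.38867.

11.38867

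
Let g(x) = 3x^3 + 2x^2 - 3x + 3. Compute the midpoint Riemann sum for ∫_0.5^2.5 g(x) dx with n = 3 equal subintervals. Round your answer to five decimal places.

35.43519

Δx = (2.5 − 0.5)/3 = 2/3.
Midpoints: 5/6, 1.5, 13/6.
g(5/6) = 3.625, g(1.5) = 13.125, g(13/6) = 2621/72.
Sum = Δx · [g(5/6) + g(1.5) + g(13/6)].
Sum ≈ 35.43519.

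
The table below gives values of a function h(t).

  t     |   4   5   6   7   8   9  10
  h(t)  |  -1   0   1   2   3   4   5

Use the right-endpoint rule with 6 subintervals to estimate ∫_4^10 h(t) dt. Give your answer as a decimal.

Δt = 1.
Sum = 1·[0 + 1 + 2 + 3 + 4 + 5] = 15.

15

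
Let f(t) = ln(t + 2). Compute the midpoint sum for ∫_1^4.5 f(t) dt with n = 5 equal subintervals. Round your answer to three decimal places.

Δt = (4.5 − 1)/5 = 0.7.
Midpoints: 1.35, 2.05, 2.75, 3.45, 4.15.
f(1.35) ≈ 1.209, f(2.05) ≈ 1.399, f(2.75) ≈ 1.558, f(3.45) ≈ 1.696, f(4.15) ≈ 1.816.
Sum = Δt · [f(1.35) + f(2.05) + f(2.75) + f(3.45) + f(4.15)].
Sum ≈ 5.375.

5.375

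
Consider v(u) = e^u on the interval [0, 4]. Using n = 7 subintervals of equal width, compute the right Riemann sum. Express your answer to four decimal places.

Δu = (4 − 0)/7 = 4/7.
Right endpoints: 4/7, 8/7, 12/7, 16/7, 20/7, 24/7, 4.
v(4/7) ≈ 1.7708, v(8/7) ≈ 3.1357, v(12/7) ≈ 5.5527, v(16/7) ≈ 9.8327, v(20/7) ≈ 17.4117, v(24/7) ≈ 30.8326, v(4) ≈ 54.5982.
Sum = Δu · [v(4/7) + v(8/7) + v(12/7) + ...].
Sum ≈ 70.3625.

70.3625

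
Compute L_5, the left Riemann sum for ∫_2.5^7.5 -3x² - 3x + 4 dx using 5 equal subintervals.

Δx = (7.5 − 2.5)/5 = 1.
Left endpoints: 2.5, 3.5, 4.5, 5.5, 6.5.
f(2.5) = -22.25, f(3.5) = -43.25, f(4.5) = -70.25, f(5.5) = -103.25, f(6.5) = -142.25.
Sum = Δx · [f(2.5) + f(3.5) + f(4.5) + f(5.5) + f(6.5)].
Sum = -381.25.

-381.25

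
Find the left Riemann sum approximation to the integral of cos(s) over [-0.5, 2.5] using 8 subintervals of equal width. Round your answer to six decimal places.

Δs = (2.5 − (-0.5))/8 = 0.375.
Left endpoints: -0.5, -0.125, 0.25, 0.625, 1, 1.375, 1.75, 2.125.
f(-0.5) ≈ 0.877583, f(-0.125) ≈ 0.992198, f(0.25) ≈ 0.968912, f(0.625) ≈ 0.810963, f(1) ≈ 0.540302, f(1.375) ≈ 0.194548, f(1.75) ≈ -0.178246, f(2.125) ≈ -0.526266.
Sum = Δs · [f(-0.5) + f(-0.125) + f(0.25) + ...].
Sum ≈ 1.379998.

1.379998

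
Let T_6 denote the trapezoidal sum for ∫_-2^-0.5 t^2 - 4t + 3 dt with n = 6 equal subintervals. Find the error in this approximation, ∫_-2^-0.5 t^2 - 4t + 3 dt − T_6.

-0.015625

Exact integral: ∫_-2^-0.5 f(t) dt = 14.625.
T_6 = 14.640625.
Error = 14.625 − 14.640625 = -0.015625.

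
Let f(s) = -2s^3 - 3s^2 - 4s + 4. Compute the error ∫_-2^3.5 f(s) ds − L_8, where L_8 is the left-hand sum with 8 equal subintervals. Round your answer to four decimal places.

-47.7974

Exact integral: ∫_-2^3.5 f(s) ds = -112.40625.
L_8 ≈ -64.608887.
Error ≈ -112.40625 − (-64.608887) ≈ -47.7974.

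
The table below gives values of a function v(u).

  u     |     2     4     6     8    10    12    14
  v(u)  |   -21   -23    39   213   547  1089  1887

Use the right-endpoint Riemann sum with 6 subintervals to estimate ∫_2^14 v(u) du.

7504

Δu = 2.
Sum = 2·[(-23) + 39 + 213 + 547 + 1089 + 1887] = 7504.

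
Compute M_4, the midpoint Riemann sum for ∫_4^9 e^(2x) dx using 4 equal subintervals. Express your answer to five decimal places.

25616535.88918

Δx = (9 − 4)/4 = 1.25.
Midpoints: 4.625, 5.875, 7.125, 8.375.
f(4.625) ≈ 10404.56572, f(5.875) ≈ 126753.55901, f(7.125) ≈ 1544174.46709, f(8.375) ≈ 18811896.11954.
Sum = Δx · [f(4.625) + f(5.875) + f(7.125) + f(8.375)].
Sum ≈ 25616535.88918.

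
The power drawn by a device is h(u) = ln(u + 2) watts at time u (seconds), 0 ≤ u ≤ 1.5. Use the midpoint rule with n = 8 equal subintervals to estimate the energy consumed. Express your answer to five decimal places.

1.49869

Δu = (1.5 − 0)/8 = 0.1875.
Midpoints: 0.09375, 0.28125, 0.46875, 0.65625, 0.84375, 1.03125, 1.21875, 1.40625.
h(0.09375) ≈ 0.73896, h(0.28125) ≈ 0.82472, h(0.46875) ≈ 0.90371, h(0.65625) ≈ 0.97692, h(0.84375) ≈ 1.04512, h(1.03125) ≈ 1.10898, h(1.21875) ≈ 1.16899, h(1.40625) ≈ 1.22561.
Sum = Δu · [h(0.09375) + h(0.28125) + h(0.46875) + ...].
Sum ≈ 1.49869.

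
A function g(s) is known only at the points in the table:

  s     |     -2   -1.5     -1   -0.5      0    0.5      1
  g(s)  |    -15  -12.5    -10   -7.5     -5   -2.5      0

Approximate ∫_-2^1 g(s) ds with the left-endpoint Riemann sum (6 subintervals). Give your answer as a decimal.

Δs = 0.5.
Sum = 0.5·[(-15) + (-12.5) + (-10) + (-7.5) + (-5) + (-2.5)] = -26.25.

-26.25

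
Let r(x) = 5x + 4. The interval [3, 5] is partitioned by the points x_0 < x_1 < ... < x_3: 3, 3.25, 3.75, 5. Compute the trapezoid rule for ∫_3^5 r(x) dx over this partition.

48

Subinterval widths: 0.25, 0.5, 1.25.
r(3) = 19, r(3.25) = 20.25, r(3.75) = 22.75, r(5) = 29.
On each subinterval the trapezoid contributes (Δx_i/2)·[r(x_{i-1}) + r(x_i)].
Sum = 48.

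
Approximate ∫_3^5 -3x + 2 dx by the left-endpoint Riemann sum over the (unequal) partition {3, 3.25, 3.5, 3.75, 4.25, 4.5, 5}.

Subinterval widths: 0.25, 0.25, 0.25, 0.5, 0.25, 0.5.
Left endpoints: 3, 3.25, 3.5, 3.75, 4.25, 4.5.
f(3) = -7, f(3.25) = -7.75, f(3.5) = -8.5, f(3.75) = -9.25, f(4.25) = -10.75, f(4.5) = -11.5.
Sum = Σ Δx_i · f(x_i).
Sum = -18.875.

-18.875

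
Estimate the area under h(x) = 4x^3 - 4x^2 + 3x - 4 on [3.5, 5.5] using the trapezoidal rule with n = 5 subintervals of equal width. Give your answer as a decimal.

622

Δx = (5.5 − 3.5)/5 = 0.4.
h(3.5) = 129, h(3.9) = 184.136, h(4.3) = 252.968, h(4.7) = 337.032, h(5.1) = 437.864, h(5.5) = 557.
T_5 = (Δx/2)·[h(x_0) + 2h(x_1) + ... + 2h(x_{4}) + h(x_5)].
Sum = 622.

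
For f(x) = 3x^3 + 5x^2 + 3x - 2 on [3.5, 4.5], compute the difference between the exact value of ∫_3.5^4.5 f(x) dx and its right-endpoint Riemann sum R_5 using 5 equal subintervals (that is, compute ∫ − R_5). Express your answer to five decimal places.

Exact integral: ∫_3.5^4.5 f(x) dx ≈ 285.4166667.
R_5 = 304.465.
Error ≈ 285.4166667 − 304.465 ≈ -19.04833.

-19.04833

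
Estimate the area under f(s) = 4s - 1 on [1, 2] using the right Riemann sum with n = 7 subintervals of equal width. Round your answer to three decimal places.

5.286

Δs = (2 − 1)/7 = 1/7.
Right endpoints: 8/7, 9/7, 10/7, 11/7, 12/7, 13/7, 2.
f(8/7) = 25/7, f(9/7) = 29/7, f(10/7) = 33/7, f(11/7) = 37/7, f(12/7) = 41/7, f(13/7) = 45/7, f(2) = 7.
Sum = Δs · [f(8/7) + f(9/7) + f(10/7) + ...].
Sum ≈ 5.286.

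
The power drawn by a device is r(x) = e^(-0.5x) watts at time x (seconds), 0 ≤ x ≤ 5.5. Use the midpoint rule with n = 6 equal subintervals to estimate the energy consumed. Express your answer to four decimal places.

1.8559

Δx = (5.5 − 0)/6 = 11/12.
Midpoints: 11/24, 1.375, 55/24, 77/24, 4.125, 121/24.
r(11/24) ≈ 0.7952, r(1.375) ≈ 0.5028, r(55/24) ≈ 0.3180, r(77/24) ≈ 0.2011, r(4.125) ≈ 0.1271, r(121/24) ≈ 0.0804.
Sum = Δx · [r(11/24) + r(1.375) + r(55/24) + ...].
Sum ≈ 1.8559.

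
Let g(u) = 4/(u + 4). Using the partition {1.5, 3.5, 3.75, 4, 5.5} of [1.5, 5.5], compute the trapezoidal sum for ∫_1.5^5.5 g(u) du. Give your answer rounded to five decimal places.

Subinterval widths: 2, 0.25, 0.25, 1.5.
g(1.5) = 8/11, g(3.5) = 8/15, g(3.75) = 16/31, g(4) = 0.5, g(5.5) = 8/19.
On each subinterval the trapezoid contributes (Δu_i/2)·[g(u_{i-1}) + g(u_i)].
Sum ≈ 2.20959.

2.20959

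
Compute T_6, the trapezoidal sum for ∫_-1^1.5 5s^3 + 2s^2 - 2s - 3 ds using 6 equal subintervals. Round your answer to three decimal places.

-0.339

Δs = (1.5 − (-1))/6 = 5/12.
f(-1) = -4, f(-7/12) = -3707/1728, f(-1/6) = -569/216, f(0.25) = -3.296875, f(2/3) = -53/27, f(13/12) = 6113/1728, f(1.5) = 15.375.
T_6 = (Δs/2)·[f(s_0) + 2f(s_1) + ... + 2f(s_{5}) + f(s_6)].
Sum ≈ -0.339.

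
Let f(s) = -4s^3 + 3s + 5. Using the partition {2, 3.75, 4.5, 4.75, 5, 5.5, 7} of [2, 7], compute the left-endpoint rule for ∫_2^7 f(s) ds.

-1577.625

Subinterval widths: 1.75, 0.75, 0.25, 0.25, 0.5, 1.5.
Left endpoints: 2, 3.75, 4.5, 4.75, 5, 5.5.
f(2) = -21, f(3.75) = -194.6875, f(4.5) = -346, f(4.75) = -409.4375, f(5) = -480, f(5.5) = -644.
Sum = Σ Δs_i · f(s_i).
Sum = -1577.625.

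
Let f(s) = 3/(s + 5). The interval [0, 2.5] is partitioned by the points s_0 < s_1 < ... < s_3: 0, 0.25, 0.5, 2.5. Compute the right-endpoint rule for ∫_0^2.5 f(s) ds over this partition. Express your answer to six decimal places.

1.079221

Subinterval widths: 0.25, 0.25, 2.
Right endpoints: 0.25, 0.5, 2.5.
f(0.25) = 4/7, f(0.5) = 6/11, f(2.5) = 0.4.
Sum = Σ Δs_i · f(s_i).
Sum ≈ 1.079221.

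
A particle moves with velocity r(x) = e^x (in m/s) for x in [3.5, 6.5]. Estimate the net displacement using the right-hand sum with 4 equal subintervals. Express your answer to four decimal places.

Δx = (6.5 − 3.5)/4 = 0.75.
Right endpoints: 4.25, 5, 5.75, 6.5.
r(4.25) ≈ 70.1054, r(5) ≈ 148.4132, r(5.75) ≈ 314.1907, r(6.5) ≈ 665.1416.
Sum = Δx · [r(4.25) + r(5) + r(5.75) + r(6.5)].
Sum ≈ 898.3881.

898.3881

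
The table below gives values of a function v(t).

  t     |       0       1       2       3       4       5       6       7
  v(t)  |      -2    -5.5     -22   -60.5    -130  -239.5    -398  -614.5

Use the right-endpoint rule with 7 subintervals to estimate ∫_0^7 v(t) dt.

-1470

Δt = 1.
Sum = 1·[(-5.5) + (-22) + (-60.5) + (-130) + (-239.5) + (-398) + (-614.5)] = -1470.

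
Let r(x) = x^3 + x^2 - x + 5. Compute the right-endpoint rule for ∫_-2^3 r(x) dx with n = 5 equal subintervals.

Δx = (3 − (-2))/5 = 1.
Right endpoints: -1, 0, 1, 2, 3.
r(-1) = 6, r(0) = 5, r(1) = 6, r(2) = 15, r(3) = 38.
Sum = Δx · [r(-1) + r(0) + r(1) + r(2) + r(3)].
Sum = 70.

70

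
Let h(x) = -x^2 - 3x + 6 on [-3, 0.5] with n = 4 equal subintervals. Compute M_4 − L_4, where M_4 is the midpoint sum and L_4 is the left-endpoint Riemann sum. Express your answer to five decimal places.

-0.09570

M_4 ≈ 25.3066406.
L_4 = 25.40234375.
M_4 − L_4 ≈ -0.09570.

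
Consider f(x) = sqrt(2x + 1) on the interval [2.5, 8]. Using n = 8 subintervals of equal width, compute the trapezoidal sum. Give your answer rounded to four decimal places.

Δx = (8 − 2.5)/8 = 0.6875.
f(2.5) ≈ 2.4495, f(3.1875) ≈ 2.7157, f(3.875) ≈ 2.9580, f(4.5625) ≈ 3.1820, f(5.25) ≈ 3.3912, f(5.9375) ≈ 3.5882, f(6.625) ≈ 3.7749, f(7.3125) ≈ 3.9528, f(8) ≈ 4.1231.
T_8 = (Δx/2)·[f(x_0) + 2f(x_1) + ... + 2f(x_{7}) + f(x_8)].
Sum ≈ 18.4588.

18.4588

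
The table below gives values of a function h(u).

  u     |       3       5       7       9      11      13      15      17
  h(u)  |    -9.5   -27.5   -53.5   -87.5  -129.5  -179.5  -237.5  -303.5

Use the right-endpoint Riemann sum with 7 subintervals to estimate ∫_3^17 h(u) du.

-2037

Δu = 2.
Sum = 2·[(-27.5) + (-53.5) + (-87.5) + (-129.5) + (-179.5) + (-237.5) + (-303.5)] = -2037.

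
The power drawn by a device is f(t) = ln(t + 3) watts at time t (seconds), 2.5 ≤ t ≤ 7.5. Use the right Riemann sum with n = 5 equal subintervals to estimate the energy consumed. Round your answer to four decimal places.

10.6294

Δt = (7.5 − 2.5)/5 = 1.
Right endpoints: 3.5, 4.5, 5.5, 6.5, 7.5.
f(3.5) ≈ 1.8718, f(4.5) ≈ 2.0149, f(5.5) ≈ 2.1401, f(6.5) ≈ 2.2513, f(7.5) ≈ 2.3514.
Sum = Δt · [f(3.5) + f(4.5) + f(5.5) + f(6.5) + f(7.5)].
Sum ≈ 10.6294.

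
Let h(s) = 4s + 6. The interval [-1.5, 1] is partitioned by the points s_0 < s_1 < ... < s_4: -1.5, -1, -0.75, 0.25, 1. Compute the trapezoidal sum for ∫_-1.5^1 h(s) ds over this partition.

Subinterval widths: 0.5, 0.25, 1, 0.75.
h(-1.5) = 0, h(-1) = 2, h(-0.75) = 3, h(0.25) = 7, h(1) = 10.
On each subinterval the trapezoid contributes (Δs_i/2)·[h(s_{i-1}) + h(s_i)].
Sum = 12.5.

12.5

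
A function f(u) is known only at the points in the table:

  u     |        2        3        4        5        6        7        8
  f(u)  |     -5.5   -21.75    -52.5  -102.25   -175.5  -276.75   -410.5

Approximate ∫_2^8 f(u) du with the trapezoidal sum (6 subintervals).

Δu = 1.
T_6 = (1/2)·[(-5.5) + 2·(-21.75) + 2·(-52.5) + 2·(-102.25) + 2·(-175.5) + 2·(-276.75) + (-410.5)] = -836.75.

-836.75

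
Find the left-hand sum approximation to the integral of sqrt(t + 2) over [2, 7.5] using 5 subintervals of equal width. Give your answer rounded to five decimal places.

Δt = (7.5 − 2)/5 = 1.1.
Left endpoints: 2, 3.1, 4.2, 5.3, 6.4.
f(2) ≈ 2.00000, f(3.1) ≈ 2.25832, f(4.2) ≈ 2.48998, f(5.3) ≈ 2.70185, f(6.4) ≈ 2.89828.
Sum = Δt · [f(2) + f(3.1) + f(4.2) + f(5.3) + f(6.4)].
Sum ≈ 13.58327.

13.58327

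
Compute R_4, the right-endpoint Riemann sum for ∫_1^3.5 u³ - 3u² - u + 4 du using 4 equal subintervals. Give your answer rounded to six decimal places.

Δu = (3.5 − 1)/4 = 0.625.
Right endpoints: 1.625, 2.25, 2.875, 3.5.
f(1.625) = -643/512, f(2.25) = -2.046875, f(2.875) = 47/512, f(3.5) = 6.625.
Sum = Δu · [f(1.625) + f(2.25) + f(2.875) + f(3.5)].
Sum ≈ 2.133789.

2.133789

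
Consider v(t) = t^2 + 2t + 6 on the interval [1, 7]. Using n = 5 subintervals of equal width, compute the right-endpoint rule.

Δt = (7 − 1)/5 = 1.2.
Right endpoints: 2.2, 3.4, 4.6, 5.8, 7.
v(2.2) = 15.24, v(3.4) = 24.36, v(4.6) = 36.36, v(5.8) = 51.24, v(7) = 69.
Sum = Δt · [v(2.2) + v(3.4) + v(4.6) + v(5.8) + v(7)].
Sum = 235.44.

235.44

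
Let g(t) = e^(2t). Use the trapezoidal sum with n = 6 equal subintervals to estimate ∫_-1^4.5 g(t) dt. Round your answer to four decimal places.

Δt = (4.5 − (-1))/6 = 11/12.
g(-1) ≈ 0.1353, g(-1/12) ≈ 0.8465, g(5/6) ≈ 5.2945, g(1.75) ≈ 33.1155, g(8/3) ≈ 207.1272, g(43/12) ≈ 1295.5190, g(4.5) ≈ 8103.0839.
T_6 = (Δt/2)·[g(t_0) + 2g(t_1) + ... + 2g(t_{5}) + g(t_6)].
Sum ≈ 5127.3863.

5127.3863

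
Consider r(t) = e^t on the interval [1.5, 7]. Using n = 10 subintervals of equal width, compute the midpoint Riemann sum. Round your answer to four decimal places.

Δt = (7 − 1.5)/10 = 0.55.
Midpoints: 1.775, 2.325, 2.875, 3.425, 3.975, 4.525, 5.075, 5.625, 6.175, 6.725.
r(1.775) ≈ 5.9003, r(2.325) ≈ 10.2267, r(2.875) ≈ 17.7254, r(3.425) ≈ 30.7226, r(3.975) ≈ 53.2501, r(4.525) ≈ 92.2959, r(5.075) ≈ 159.9722, r(5.625) ≈ 277.2723, r(6.175) ≈ 480.5830, r(6.725) ≈ 832.9720.
Sum = Δt · [r(1.775) + r(2.325) + r(2.875) + ...].
Sum ≈ 1078.5063.

1078.5063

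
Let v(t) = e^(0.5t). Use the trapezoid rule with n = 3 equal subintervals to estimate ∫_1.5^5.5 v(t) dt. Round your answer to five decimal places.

Δt = (5.5 − 1.5)/3 = 4/3.
v(1.5) ≈ 2.11700, v(17/6) ≈ 4.12335, v(25/6) ≈ 8.03119, v(5.5) ≈ 15.64263.
T_3 = (Δt/2)·[v(t_0) + 2v(t_1) + 2v(t_2) + v(t_3)].
Sum ≈ 28.04582.

28.04582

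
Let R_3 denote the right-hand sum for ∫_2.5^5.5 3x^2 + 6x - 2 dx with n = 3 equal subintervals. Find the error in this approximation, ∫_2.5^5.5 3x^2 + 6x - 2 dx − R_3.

Exact integral: ∫_2.5^5.5 f(x) dx = 216.75.
R_3 = 263.25.
Error = 216.75 − 263.25 = -46.5.

-46.5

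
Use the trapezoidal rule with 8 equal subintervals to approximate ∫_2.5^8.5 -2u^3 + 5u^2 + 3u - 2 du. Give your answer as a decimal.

-1521.75

Δu = (8.5 − 2.5)/8 = 0.75.
f(2.5) = 5.5, f(3.25) = -8.09375, f(4) = -38, f(4.75) = -89.28125, f(5.5) = -167, f(6.25) = -276.21875, f(7) = -422, f(7.75) = -609.40625, f(8.5) = -843.5.
T_8 = (Δu/2)·[f(u_0) + 2f(u_1) + ... + 2f(u_{7}) + f(u_8)].
Sum = -1521.75.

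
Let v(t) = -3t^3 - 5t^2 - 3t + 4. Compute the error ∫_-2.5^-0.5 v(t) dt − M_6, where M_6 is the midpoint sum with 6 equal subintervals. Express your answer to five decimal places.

Exact integral: ∫_-2.5^-0.5 v(t) dt ≈ 20.4166667.
M_6 ≈ 20.2592593.
Error ≈ 20.4166667 − 20.2592593 ≈ 0.15741.

0.15741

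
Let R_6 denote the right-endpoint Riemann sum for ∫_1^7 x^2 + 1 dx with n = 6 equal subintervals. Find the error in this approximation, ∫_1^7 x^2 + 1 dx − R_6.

Exact integral: ∫_1^7 f(x) dx = 120.
R_6 = 145.
Error = 120 − 145 = -25.

-25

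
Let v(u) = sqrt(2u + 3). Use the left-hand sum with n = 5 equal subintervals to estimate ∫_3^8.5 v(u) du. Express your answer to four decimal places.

Δu = (8.5 − 3)/5 = 1.1.
Left endpoints: 3, 4.1, 5.2, 6.3, 7.4.
v(3) ≈ 3.0000, v(4.1) ≈ 3.3466, v(5.2) ≈ 3.6606, v(6.3) ≈ 3.9497, v(7.4) ≈ 4.2190.
Sum = Δu · [v(3) + v(4.1) + v(5.2) + v(6.3) + v(7.4)].
Sum ≈ 19.9935.

19.9935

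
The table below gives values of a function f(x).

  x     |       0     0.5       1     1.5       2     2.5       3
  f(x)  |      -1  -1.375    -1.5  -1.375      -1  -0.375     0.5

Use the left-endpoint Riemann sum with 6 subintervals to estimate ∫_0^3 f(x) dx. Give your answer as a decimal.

-3.3125

Δx = 0.5.
Sum = 0.5·[(-1) + (-1.375) + (-1.5) + (-1.375) + (-1) + (-0.375)] = -3.3125.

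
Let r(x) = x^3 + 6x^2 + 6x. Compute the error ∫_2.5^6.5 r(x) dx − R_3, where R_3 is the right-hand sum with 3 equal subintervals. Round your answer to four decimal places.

-355.7778

Exact integral: ∫_2.5^6.5 r(x) dx = 1062.5.
R_3 ≈ 1418.277778.
Error ≈ 1062.5 − 1418.277778 ≈ -355.7778.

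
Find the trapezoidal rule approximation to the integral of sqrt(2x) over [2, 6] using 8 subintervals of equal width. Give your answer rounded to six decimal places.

Δx = (6 − 2)/8 = 0.5.
f(2) ≈ 2.000000, f(2.5) ≈ 2.236068, f(3) ≈ 2.449490, f(3.5) ≈ 2.645751, f(4) ≈ 2.828427, f(4.5) ≈ 3.000000, f(5) ≈ 3.162278, f(5.5) ≈ 3.316625, f(6) ≈ 3.464102.
T_8 = (Δx/2)·[f(x_0) + 2f(x_1) + ... + 2f(x_{7}) + f(x_8)].
Sum ≈ 11.185345.

11.185345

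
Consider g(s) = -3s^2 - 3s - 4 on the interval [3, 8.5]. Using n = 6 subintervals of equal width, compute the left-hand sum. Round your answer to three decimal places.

Δs = (8.5 − 3)/6 = 11/12.
Left endpoints: 3, 47/12, 29/6, 5.75, 20/3, 91/12.
g(3) = -40, g(47/12) = -2965/48, g(29/6) = -1063/12, g(5.75) = -120.4375, g(20/3) = -472/3, g(91/12) = -9565/48.
Sum = Δs · [g(3) + g(47/12) + g(29/6) + ...].
Sum ≈ -611.780.

-611.780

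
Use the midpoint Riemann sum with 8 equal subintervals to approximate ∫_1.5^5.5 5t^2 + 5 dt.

Δt = (5.5 − 1.5)/8 = 0.5.
Midpoints: 1.75, 2.25, 2.75, 3.25, 3.75, 4.25, 4.75, 5.25.
f(1.75) = 20.3125, f(2.25) = 30.3125, f(2.75) = 42.8125, f(3.25) = 57.8125, f(3.75) = 75.3125, f(4.25) = 95.3125, f(4.75) = 117.8125, f(5.25) = 142.8125.
Sum = Δt · [f(1.75) + f(2.25) + f(2.75) + ...].
Sum = 291.25.

291.25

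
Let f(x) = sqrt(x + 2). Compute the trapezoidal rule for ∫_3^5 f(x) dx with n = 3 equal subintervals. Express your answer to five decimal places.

4.89200

Δx = (5 − 3)/3 = 2/3.
f(3) ≈ 2.23607, f(11/3) ≈ 2.38048, f(13/3) ≈ 2.51661, f(5) ≈ 2.64575.
T_3 = (Δx/2)·[f(x_0) + 2f(x_1) + 2f(x_2) + f(x_3)].
Sum ≈ 4.89200.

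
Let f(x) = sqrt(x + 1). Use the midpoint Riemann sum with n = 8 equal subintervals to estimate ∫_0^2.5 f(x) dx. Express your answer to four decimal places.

3.6995

Δx = (2.5 − 0)/8 = 0.3125.
Midpoints: 0.15625, 0.46875, 0.78125, 1.09375, 1.40625, 1.71875, 2.03125, 2.34375.
f(0.15625) ≈ 1.0753, f(0.46875) ≈ 1.2119, f(0.78125) ≈ 1.3346, f(1.09375) ≈ 1.4470, f(1.40625) ≈ 1.5512, f(1.71875) ≈ 1.6489, f(2.03125) ≈ 1.7410, f(2.34375) ≈ 1.8286.
Sum = Δx · [f(0.15625) + f(0.46875) + f(0.78125) + ...].
Sum ≈ 3.6995.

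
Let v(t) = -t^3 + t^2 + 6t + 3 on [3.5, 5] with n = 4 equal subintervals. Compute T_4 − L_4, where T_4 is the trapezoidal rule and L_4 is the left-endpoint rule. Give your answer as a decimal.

T_4 ≈ -49.02246.
L_4 ≈ -37.70215.
T_4 − L_4 = -11.3203125.

-11.3203125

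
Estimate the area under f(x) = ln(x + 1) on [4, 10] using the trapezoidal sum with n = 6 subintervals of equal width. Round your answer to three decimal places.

12.321

Δx = (10 − 4)/6 = 1.
f(4) ≈ 1.609, f(5) ≈ 1.792, f(6) ≈ 1.946, f(7) ≈ 2.079, f(8) ≈ 2.197, f(9) ≈ 2.303, f(10) ≈ 2.398.
T_6 = (Δx/2)·[f(x_0) + 2f(x_1) + ... + 2f(x_{5}) + f(x_6)].
Sum ≈ 12.321.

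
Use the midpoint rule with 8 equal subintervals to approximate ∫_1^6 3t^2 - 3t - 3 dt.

147.01171875

Δt = (6 − 1)/8 = 0.625.
Midpoints: 1.3125, 1.9375, 2.5625, 3.1875, 3.8125, 4.4375, 5.0625, 5.6875.
f(1.3125) = -1.76953125, f(1.9375) = 2.44921875, f(2.5625) = 9.01171875, f(3.1875) = 17.91796875, f(3.8125) = 29.16796875, f(4.4375) = 42.76171875, f(5.0625) = 58.69921875, f(5.6875) = 76.98046875.
Sum = Δt · [f(1.3125) + f(1.9375) + f(2.5625) + ...].
Sum = 147.01171875.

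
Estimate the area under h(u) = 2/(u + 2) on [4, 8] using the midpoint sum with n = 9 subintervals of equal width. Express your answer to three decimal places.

1.021

Δu = (8 − 4)/9 = 4/9.
Midpoints: 38/9, 14/3, 46/9, 50/9, 6, 58/9, 62/9, 22/3, 70/9.
h(38/9) = 9/28, h(14/3) = 0.3, h(46/9) = 0.28125, h(50/9) = 9/34, h(6) = 0.25, h(58/9) = 9/38, h(62/9) = 0.225, h(22/3) = 3/14, h(70/9) = 9/44.
Sum = Δu · [h(38/9) + h(14/3) + h(46/9) + ...].
Sum ≈ 1.021.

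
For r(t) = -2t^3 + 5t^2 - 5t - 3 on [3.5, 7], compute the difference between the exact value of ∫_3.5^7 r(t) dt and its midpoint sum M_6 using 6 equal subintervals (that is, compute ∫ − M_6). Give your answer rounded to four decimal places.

Exact integral: ∫_3.5^7 r(t) dt ≈ -727.635417.
M_6 ≈ -725.005353.
Error ≈ -727.635417 − (-725.005353) ≈ -2.6301.

-2.6301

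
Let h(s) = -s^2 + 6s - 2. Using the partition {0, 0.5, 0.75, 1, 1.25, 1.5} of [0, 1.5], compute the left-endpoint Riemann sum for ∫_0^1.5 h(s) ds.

Subinterval widths: 0.5, 0.25, 0.25, 0.25, 0.25.
Left endpoints: 0, 0.5, 0.75, 1, 1.25.
h(0) = -2, h(0.5) = 0.75, h(0.75) = 1.9375, h(1) = 3, h(1.25) = 3.9375.
Sum = Σ Δs_i · h(s_i).
Sum = 1.40625.

1.40625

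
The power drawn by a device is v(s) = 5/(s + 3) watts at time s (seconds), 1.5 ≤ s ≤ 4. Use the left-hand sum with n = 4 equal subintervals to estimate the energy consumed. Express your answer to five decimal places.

Δs = (4 − 1.5)/4 = 0.625.
Left endpoints: 1.5, 2.125, 2.75, 3.375.
v(1.5) = 10/9, v(2.125) = 40/41, v(2.75) = 20/23, v(3.375) = 40/51.
Sum = Δs · [v(1.5) + v(2.125) + v(2.75) + v(3.375)].
Sum ≈ 2.33787.

2.33787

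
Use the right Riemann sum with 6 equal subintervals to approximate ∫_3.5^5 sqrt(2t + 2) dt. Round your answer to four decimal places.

4.9142

Δt = (5 − 3.5)/6 = 0.25.
Right endpoints: 3.75, 4, 4.25, 4.5, 4.75, 5.
f(3.75) ≈ 3.0822, f(4) ≈ 3.1623, f(4.25) ≈ 3.2404, f(4.5) ≈ 3.3166, f(4.75) ≈ 3.3912, f(5) ≈ 3.4641.
Sum = Δt · [f(3.75) + f(4) + f(4.25) + ...].
Sum ≈ 4.9142.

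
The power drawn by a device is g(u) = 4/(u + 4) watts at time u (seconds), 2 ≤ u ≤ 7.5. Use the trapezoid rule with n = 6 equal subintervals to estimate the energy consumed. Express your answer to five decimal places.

2.60800

Δu = (7.5 − 2)/6 = 11/12.
g(2) = 2/3, g(35/12) = 48/83, g(23/6) = 24/47, g(4.75) = 16/35, g(17/3) = 12/29, g(79/12) = 48/127, g(7.5) = 8/23.
T_6 = (Δu/2)·[g(u_0) + 2g(u_1) + ... + 2g(u_{5}) + g(u_6)].
Sum ≈ 2.60800.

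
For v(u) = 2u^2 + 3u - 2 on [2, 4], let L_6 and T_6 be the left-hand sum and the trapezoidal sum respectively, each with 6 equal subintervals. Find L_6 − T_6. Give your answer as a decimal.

-5

L_6 ≈ 46.40741.
T_6 ≈ 51.40741.
L_6 − T_6 = -5.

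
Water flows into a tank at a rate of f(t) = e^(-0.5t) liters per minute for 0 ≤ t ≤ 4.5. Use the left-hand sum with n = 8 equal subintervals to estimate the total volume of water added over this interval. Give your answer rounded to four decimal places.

Δt = (4.5 − 0)/8 = 0.5625.
Left endpoints: 0, 0.5625, 1.125, 1.6875, 2.25, 2.8125, 3.375, 3.9375.
f(0) ≈ 1.0000, f(0.5625) ≈ 0.7548, f(1.125) ≈ 0.5698, f(1.6875) ≈ 0.4301, f(2.25) ≈ 0.3247, f(2.8125) ≈ 0.2451, f(3.375) ≈ 0.1850, f(3.9375) ≈ 0.1396.
Sum = Δt · [f(0) + f(0.5625) + f(1.125) + ...].
Sum ≈ 2.0526.

2.0526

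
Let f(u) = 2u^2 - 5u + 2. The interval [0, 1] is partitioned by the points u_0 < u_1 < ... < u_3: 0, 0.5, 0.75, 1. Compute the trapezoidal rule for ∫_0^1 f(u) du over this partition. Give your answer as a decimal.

0.21875

Subinterval widths: 0.5, 0.25, 0.25.
f(0) = 2, f(0.5) = 0, f(0.75) = -0.625, f(1) = -1.
On each subinterval the trapezoid contributes (Δu_i/2)·[f(u_{i-1}) + f(u_i)].
Sum = 0.21875.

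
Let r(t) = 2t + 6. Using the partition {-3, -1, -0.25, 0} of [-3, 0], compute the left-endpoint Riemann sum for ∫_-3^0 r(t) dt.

4.375

Subinterval widths: 2, 0.75, 0.25.
Left endpoints: -3, -1, -0.25.
r(-3) = 0, r(-1) = 4, r(-0.25) = 5.5.
Sum = Σ Δt_i · r(t_i).
Sum = 4.375.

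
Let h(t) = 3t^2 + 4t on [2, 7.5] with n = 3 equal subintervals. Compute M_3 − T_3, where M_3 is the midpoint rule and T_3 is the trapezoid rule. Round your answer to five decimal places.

-13.86458

M_3 ≈ 513.7534722.
T_3 ≈ 527.6180556.
M_3 − T_3 ≈ -13.86458.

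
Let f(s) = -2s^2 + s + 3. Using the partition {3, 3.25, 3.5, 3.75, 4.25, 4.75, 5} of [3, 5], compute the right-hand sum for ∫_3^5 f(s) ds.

-57.1875

Subinterval widths: 0.25, 0.25, 0.25, 0.5, 0.5, 0.25.
Right endpoints: 3.25, 3.5, 3.75, 4.25, 4.75, 5.
f(3.25) = -14.875, f(3.5) = -18, f(3.75) = -21.375, f(4.25) = -28.875, f(4.75) = -37.375, f(5) = -42.
Sum = Σ Δs_i · f(s_i).
Sum = -57.1875.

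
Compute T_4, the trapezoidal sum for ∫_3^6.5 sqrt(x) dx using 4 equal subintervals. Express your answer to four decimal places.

7.5779

Δx = (6.5 − 3)/4 = 0.875.
f(3) ≈ 1.7321, f(3.875) ≈ 1.9685, f(4.75) ≈ 2.1794, f(5.625) ≈ 2.3717, f(6.5) ≈ 2.5495.
T_4 = (Δx/2)·[f(x_0) + 2f(x_1) + 2f(x_2) + 2f(x_3) + f(x_4)].
Sum ≈ 7.5779.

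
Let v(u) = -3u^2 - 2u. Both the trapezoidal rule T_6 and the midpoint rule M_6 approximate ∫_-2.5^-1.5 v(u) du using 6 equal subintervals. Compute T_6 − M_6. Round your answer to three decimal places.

-0.021

T_6 ≈ -8.26389.
M_6 ≈ -8.24306.
T_6 − M_6 ≈ -0.021.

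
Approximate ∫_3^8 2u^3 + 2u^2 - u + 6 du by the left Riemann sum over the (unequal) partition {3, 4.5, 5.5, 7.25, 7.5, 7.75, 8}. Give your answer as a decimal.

1743.34375

Subinterval widths: 1.5, 1, 1.75, 0.25, 0.25, 0.25.
Left endpoints: 3, 4.5, 5.5, 7.25, 7.5, 7.75.
f(3) = 75, f(4.5) = 224.25, f(5.5) = 393.75, f(7.25) = 866.03125, f(7.5) = 954.75, f(7.75) = 1049.34375.
Sum = Σ Δu_i · f(u_i).
Sum = 1743.34375.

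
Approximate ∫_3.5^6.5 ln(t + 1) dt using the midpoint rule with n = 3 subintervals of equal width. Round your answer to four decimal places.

5.3471

Δt = (6.5 − 3.5)/3 = 1.
Midpoints: 4, 5, 6.
f(4) ≈ 1.6094, f(5) ≈ 1.7918, f(6) ≈ 1.9459.
Sum = Δt · [f(4) + f(5) + f(6)].
Sum ≈ 5.3471.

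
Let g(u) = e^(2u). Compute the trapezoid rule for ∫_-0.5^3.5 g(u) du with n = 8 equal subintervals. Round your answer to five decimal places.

Δu = (3.5 − (-0.5))/8 = 0.5.
g(-0.5) ≈ 0.36788, g(0) ≈ 1.00000, g(0.5) ≈ 2.71828, g(1) ≈ 7.38906, g(1.5) ≈ 20.08554, g(2) ≈ 54.59815, g(2.5) ≈ 148.41316, g(3) ≈ 403.42879, g(3.5) ≈ 1096.63316.
T_8 = (Δu/2)·[g(u_0) + 2g(u_1) + ... + 2g(u_{7}) + g(u_8)].
Sum ≈ 593.06675.

593.06675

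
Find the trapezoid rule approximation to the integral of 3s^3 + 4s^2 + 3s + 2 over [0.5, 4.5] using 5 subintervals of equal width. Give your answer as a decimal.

Δs = (4.5 − 0.5)/5 = 0.8.
f(0.5) = 4.875, f(1.3) = 19.251, f(2.1) = 53.723, f(2.9) = 117.507, f(3.7) = 219.819, f(4.5) = 369.875.
T_5 = (Δs/2)·[f(s_0) + 2f(s_1) + ... + 2f(s_{4}) + f(s_5)].
Sum = 478.14.

478.14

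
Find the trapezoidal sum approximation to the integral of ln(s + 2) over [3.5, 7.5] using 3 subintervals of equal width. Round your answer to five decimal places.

7.99986

Δs = (7.5 − 3.5)/3 = 4/3.
f(3.5) ≈ 1.70475, f(29/6) ≈ 1.92181, f(37/6) ≈ 2.10006, f(7.5) ≈ 2.25129.
T_3 = (Δs/2)·[f(s_0) + 2f(s_1) + 2f(s_2) + f(s_3)].
Sum ≈ 7.99986.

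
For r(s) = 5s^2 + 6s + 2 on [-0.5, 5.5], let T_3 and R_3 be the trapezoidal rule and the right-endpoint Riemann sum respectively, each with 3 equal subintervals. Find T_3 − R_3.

T_3 = 399.5.
R_3 = 585.5.
T_3 − R_3 = -186.

-186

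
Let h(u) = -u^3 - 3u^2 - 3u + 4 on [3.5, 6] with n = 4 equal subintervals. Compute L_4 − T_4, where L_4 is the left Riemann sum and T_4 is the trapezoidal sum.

78.7109375

L_4 ≈ -409.3310547.
T_4 ≈ -488.0419922.
L_4 − T_4 = 78.7109375.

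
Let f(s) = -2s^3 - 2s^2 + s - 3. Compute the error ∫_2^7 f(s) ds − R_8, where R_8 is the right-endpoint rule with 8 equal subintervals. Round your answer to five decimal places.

Exact integral: ∫_2^7 f(s) ds ≈ -1408.3333333.
R_8 = -1653.7109375.
Error ≈ -1408.3333333 − (-1653.7109375) ≈ 245.37760.

245.37760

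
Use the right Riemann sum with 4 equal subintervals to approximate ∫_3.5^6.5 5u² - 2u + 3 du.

420.65625

Δu = (6.5 − 3.5)/4 = 0.75.
Right endpoints: 4.25, 5, 5.75, 6.5.
f(4.25) = 84.8125, f(5) = 118, f(5.75) = 156.8125, f(6.5) = 201.25.
Sum = Δu · [f(4.25) + f(5) + f(5.75) + f(6.5)].
Sum = 420.65625.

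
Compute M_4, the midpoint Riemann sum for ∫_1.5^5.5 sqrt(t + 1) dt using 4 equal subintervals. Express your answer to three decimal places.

8.418

Δt = (5.5 − 1.5)/4 = 1.
Midpoints: 2, 3, 4, 5.
f(2) ≈ 1.732, f(3) ≈ 2.000, f(4) ≈ 2.236, f(5) ≈ 2.449.
Sum = Δt · [f(2) + f(3) + f(4) + f(5)].
Sum ≈ 8.418.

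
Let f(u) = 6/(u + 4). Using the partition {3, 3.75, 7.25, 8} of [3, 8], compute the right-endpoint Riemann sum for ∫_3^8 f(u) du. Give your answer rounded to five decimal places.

2.82231

Subinterval widths: 0.75, 3.5, 0.75.
Right endpoints: 3.75, 7.25, 8.
f(3.75) = 24/31, f(7.25) = 8/15, f(8) = 0.5.
Sum = Σ Δu_i · f(u_i).
Sum ≈ 2.82231.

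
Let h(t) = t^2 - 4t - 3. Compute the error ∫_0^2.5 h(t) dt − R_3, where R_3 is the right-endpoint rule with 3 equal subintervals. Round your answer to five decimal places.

1.27315

Exact integral: ∫_0^2.5 h(t) dt ≈ -14.7916667.
R_3 ≈ -16.0648148.
Error ≈ -14.7916667 − (-16.0648148) ≈ 1.27315.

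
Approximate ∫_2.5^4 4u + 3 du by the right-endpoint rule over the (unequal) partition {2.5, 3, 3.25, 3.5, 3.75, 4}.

Subinterval widths: 0.5, 0.25, 0.25, 0.25, 0.25.
Right endpoints: 3, 3.25, 3.5, 3.75, 4.
f(3) = 15, f(3.25) = 16, f(3.5) = 17, f(3.75) = 18, f(4) = 19.
Sum = Σ Δu_i · f(u_i).
Sum = 25.

25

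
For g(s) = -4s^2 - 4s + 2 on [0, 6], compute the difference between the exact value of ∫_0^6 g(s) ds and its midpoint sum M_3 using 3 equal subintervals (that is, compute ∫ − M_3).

-8

Exact integral: ∫_0^6 g(s) ds = -348.
M_3 = -340.
Error = -348 − (-340) = -8.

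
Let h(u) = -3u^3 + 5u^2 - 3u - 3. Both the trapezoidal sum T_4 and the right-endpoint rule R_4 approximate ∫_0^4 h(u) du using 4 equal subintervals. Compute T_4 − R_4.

62

T_4 = -130.
R_4 = -192.
T_4 − R_4 = 62.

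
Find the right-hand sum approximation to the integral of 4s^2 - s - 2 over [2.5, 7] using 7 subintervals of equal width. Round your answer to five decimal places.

Δs = (7 − 2.5)/7 = 9/14.
Right endpoints: 22/7, 53/14, 31/7, 71/14, 40/7, 89/14, 7.
f(22/7) = 1684/49, f(53/14) = 5051/98, f(31/7) = 3529/49, f(71/14) = 9389/98, f(40/7) = 6022/49, f(89/14) = 15023/98, f(7) = 187.
Sum = Δs · [f(22/7) + f(53/14) + f(31/7) + ...].
Sum ≈ 460.88265.

460.88265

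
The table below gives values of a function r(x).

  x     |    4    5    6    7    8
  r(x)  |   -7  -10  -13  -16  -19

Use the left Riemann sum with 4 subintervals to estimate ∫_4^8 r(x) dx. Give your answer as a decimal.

-46

Δx = 1.
Sum = 1·[(-7) + (-10) + (-13) + (-16)] = -46.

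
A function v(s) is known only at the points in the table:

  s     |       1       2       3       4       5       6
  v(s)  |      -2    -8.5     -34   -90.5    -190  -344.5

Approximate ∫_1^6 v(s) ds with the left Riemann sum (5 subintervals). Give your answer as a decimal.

-325

Δs = 1.
Sum = 1·[(-2) + (-8.5) + (-34) + (-90.5) + (-190)] = -325.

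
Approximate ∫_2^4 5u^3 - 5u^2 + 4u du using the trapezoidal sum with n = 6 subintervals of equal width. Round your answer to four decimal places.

Δu = (4 − 2)/6 = 1/3.
f(2) = 28, f(7/3) = 1232/27, f(8/3) = 1888/27, f(3) = 102, f(10/3) = 3860/27, f(11/3) = 5236/27, f(4) = 256.
T_6 = (Δu/2)·[f(u_0) + 2f(u_1) + ... + 2f(u_{5}) + f(u_6)].
Sum ≈ 232.1481.

232.1481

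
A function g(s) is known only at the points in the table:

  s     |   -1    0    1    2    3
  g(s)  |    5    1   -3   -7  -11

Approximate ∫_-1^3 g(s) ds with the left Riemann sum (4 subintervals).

Δs = 1.
Sum = 1·[5 + 1 + (-3) + (-7)] = -4.

-4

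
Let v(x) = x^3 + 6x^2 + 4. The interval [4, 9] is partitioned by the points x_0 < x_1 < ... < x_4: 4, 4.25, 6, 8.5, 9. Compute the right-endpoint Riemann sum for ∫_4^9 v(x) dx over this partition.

4048.84765625

Subinterval widths: 0.25, 1.75, 2.5, 0.5.
Right endpoints: 4.25, 6, 8.5, 9.
v(4.25) = 189.140625, v(6) = 436, v(8.5) = 1051.625, v(9) = 1219.
Sum = Σ Δx_i · v(x_i).
Sum = 4048.84765625.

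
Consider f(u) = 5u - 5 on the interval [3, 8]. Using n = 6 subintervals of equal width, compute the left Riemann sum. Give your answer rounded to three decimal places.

102.083

Δu = (8 − 3)/6 = 5/6.
Left endpoints: 3, 23/6, 14/3, 5.5, 19/3, 43/6.
f(3) = 10, f(23/6) = 85/6, f(14/3) = 55/3, f(5.5) = 22.5, f(19/3) = 80/3, f(43/6) = 185/6.
Sum = Δu · [f(3) + f(23/6) + f(14/3) + ...].
Sum ≈ 102.083.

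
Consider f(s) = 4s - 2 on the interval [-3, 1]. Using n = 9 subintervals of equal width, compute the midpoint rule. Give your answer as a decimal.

Δs = (1 − (-3))/9 = 4/9.
Midpoints: -25/9, -7/3, -17/9, -13/9, -1, -5/9, -1/9, 1/3, 7/9.
f(-25/9) = -118/9, f(-7/3) = -34/3, f(-17/9) = -86/9, f(-13/9) = -70/9, f(-1) = -6, f(-5/9) = -38/9, f(-1/9) = -22/9, f(1/3) = -2/3, f(7/9) = 10/9.
Sum = Δs · [f(-25/9) + f(-7/3) + f(-17/9) + ...].
Sum = -24.

-24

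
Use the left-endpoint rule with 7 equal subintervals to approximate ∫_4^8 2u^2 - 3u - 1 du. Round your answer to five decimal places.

199.10204

Δu = (8 − 4)/7 = 4/7.
Left endpoints: 4, 32/7, 36/7, 40/7, 44/7, 48/7, 52/7.
f(4) = 19, f(32/7) = 1327/49, f(36/7) = 1787/49, f(40/7) = 2311/49, f(44/7) = 2899/49, f(48/7) = 3551/49, f(52/7) = 4267/49.
Sum = Δu · [f(4) + f(32/7) + f(36/7) + ...].
Sum ≈ 199.10204.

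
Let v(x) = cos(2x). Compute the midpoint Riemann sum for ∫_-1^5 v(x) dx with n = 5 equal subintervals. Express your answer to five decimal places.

Δx = (5 − (-1))/5 = 1.2.
Midpoints: -0.4, 0.8, 2, 3.2, 4.4.
v(-0.4) ≈ 0.69671, v(0.8) ≈ -0.02920, v(2) ≈ -0.65364, v(3.2) ≈ 0.99318, v(4.4) ≈ -0.81109.
Sum = Δx · [v(-0.4) + v(0.8) + v(2) + v(3.2) + v(4.4)].
Sum ≈ 0.23515.

0.23515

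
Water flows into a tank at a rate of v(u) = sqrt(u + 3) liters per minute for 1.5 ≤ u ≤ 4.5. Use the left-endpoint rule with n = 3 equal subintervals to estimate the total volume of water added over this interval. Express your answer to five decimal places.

Δu = (4.5 − 1.5)/3 = 1.
Left endpoints: 1.5, 2.5, 3.5.
v(1.5) ≈ 2.12132, v(2.5) ≈ 2.34521, v(3.5) ≈ 2.54951.
Sum = Δu · [v(1.5) + v(2.5) + v(3.5)].
Sum ≈ 7.01604.

7.01604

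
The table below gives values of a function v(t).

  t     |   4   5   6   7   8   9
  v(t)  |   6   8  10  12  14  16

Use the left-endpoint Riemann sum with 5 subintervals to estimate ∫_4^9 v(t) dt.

50

Δt = 1.
Sum = 1·[6 + 8 + 10 + 12 + 14] = 50.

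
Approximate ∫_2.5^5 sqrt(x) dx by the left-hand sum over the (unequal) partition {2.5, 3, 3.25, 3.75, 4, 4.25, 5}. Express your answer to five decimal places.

Subinterval widths: 0.5, 0.25, 0.5, 0.25, 0.25, 0.75.
Left endpoints: 2.5, 3, 3.25, 3.75, 4, 4.25.
f(2.5) ≈ 1.58114, f(3) ≈ 1.73205, f(3.25) ≈ 1.80278, f(3.75) ≈ 1.93649, f(4) ≈ 2.00000, f(4.25) ≈ 2.06155.
Sum = Σ Δx_i · f(x_i).
Sum ≈ 4.65526.

4.65526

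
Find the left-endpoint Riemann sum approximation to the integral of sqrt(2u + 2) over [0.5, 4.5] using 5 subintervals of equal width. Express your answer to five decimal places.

9.78047

Δu = (4.5 − 0.5)/5 = 0.8.
Left endpoints: 0.5, 1.3, 2.1, 2.9, 3.7.
f(0.5) ≈ 1.73205, f(1.3) ≈ 2.14476, f(2.1) ≈ 2.48998, f(2.9) ≈ 2.79285, f(3.7) ≈ 3.06594.
Sum = Δu · [f(0.5) + f(1.3) + f(2.1) + f(2.9) + f(3.7)].
Sum ≈ 9.78047.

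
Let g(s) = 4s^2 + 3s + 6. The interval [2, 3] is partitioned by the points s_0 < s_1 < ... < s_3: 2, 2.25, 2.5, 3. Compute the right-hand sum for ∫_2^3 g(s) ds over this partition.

43.375

Subinterval widths: 0.25, 0.25, 0.5.
Right endpoints: 2.25, 2.5, 3.
g(2.25) = 33, g(2.5) = 38.5, g(3) = 51.
Sum = Σ Δs_i · g(s_i).
Sum = 43.375.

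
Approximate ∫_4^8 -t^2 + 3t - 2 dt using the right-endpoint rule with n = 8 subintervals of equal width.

Δt = (8 − 4)/8 = 0.5.
Right endpoints: 4.5, 5, 5.5, 6, 6.5, 7, 7.5, 8.
f(4.5) = -8.75, f(5) = -12, f(5.5) = -15.75, f(6) = -20, f(6.5) = -24.75, f(7) = -30, f(7.5) = -35.75, f(8) = -42.
Sum = Δt · [f(4.5) + f(5) + f(5.5) + ...].
Sum = -94.5.

-94.5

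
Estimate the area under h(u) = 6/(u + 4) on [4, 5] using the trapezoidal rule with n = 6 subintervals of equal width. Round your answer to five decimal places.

Δu = (5 − 4)/6 = 1/6.
h(4) = 0.75, h(25/6) = 36/49, h(13/3) = 0.72, h(4.5) = 12/17, h(14/3) = 9/13, h(29/6) = 36/53, h(5) = 2/3.
T_6 = (Δu/2)·[h(u_0) + 2h(u_1) + ... + 2h(u_{5}) + h(u_6)].
Sum ≈ 0.70674.

0.70674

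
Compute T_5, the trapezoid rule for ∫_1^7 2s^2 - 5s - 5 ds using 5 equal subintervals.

80.88

Δs = (7 − 1)/5 = 1.2.
f(1) = -8, f(2.2) = -6.32, f(3.4) = 1.12, f(4.6) = 14.32, f(5.8) = 33.28, f(7) = 58.
T_5 = (Δs/2)·[f(s_0) + 2f(s_1) + ... + 2f(s_{4}) + f(s_5)].
Sum = 80.88.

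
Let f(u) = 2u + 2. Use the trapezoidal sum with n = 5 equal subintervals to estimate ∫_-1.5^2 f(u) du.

8.75

Δu = (2 − (-1.5))/5 = 0.7.
f(-1.5) = -1, f(-0.8) = 0.4, f(-0.1) = 1.8, f(0.6) = 3.2, f(1.3) = 4.6, f(2) = 6.
T_5 = (Δu/2)·[f(u_0) + 2f(u_1) + ... + 2f(u_{4}) + f(u_5)].
Sum = 8.75.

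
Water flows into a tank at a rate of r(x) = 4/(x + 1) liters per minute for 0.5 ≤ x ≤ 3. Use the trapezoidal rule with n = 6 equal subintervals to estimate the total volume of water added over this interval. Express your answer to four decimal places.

Δx = (3 − 0.5)/6 = 5/12.
r(0.5) = 8/3, r(11/12) = 48/23, r(4/3) = 12/7, r(1.75) = 16/11, r(13/6) = 24/19, r(31/12) = 48/43, r(3) = 1.
T_6 = (Δx/2)·[r(x_0) + 2r(x_1) + ... + 2r(x_{5}) + r(x_6)].
Sum ≈ 3.9452.

3.9452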